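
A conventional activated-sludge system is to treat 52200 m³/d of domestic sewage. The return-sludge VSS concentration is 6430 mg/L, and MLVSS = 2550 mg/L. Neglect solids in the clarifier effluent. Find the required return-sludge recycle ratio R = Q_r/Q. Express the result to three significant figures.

Solids balance on the clarifier gives (1+R)X = R·X_r, so R = X/(X_r − X) = 2550 / (6430 − 2550) = 0.6572.

R ≈ 0.657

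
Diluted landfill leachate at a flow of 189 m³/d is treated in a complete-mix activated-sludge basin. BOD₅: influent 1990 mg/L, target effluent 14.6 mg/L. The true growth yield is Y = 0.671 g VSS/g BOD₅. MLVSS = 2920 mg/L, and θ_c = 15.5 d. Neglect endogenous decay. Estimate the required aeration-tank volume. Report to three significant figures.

V ≈ 1330 m³

Biomass mass balance (decay neglected): V·X = Y·Q·(S₀ − S)·θ_c, so V = 0.671 × 189 × (1990 − 14.6) × 15.5 / 2920 = 1330 m³.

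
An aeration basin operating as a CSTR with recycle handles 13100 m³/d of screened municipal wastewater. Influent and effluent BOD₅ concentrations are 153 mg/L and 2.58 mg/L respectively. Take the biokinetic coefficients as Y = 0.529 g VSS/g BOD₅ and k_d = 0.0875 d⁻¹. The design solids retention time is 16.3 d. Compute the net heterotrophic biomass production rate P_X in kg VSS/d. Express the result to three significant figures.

P_X ≈ 430 kg VSS/d

The observed yield is Y_obs = Y/(1 + k_d·θ_c) = 0.529 / (1 + 0.0875 × 16.3) = 0.529 / 2.426 = 0.2180 g VSS per g BOD₅ removed.
Substrate removed = Q·(S₀ − S) = 13100 m³/d × (153 − 2.58) g/m³ = 1.97×10^6 g/d = 1971 kg/d.
P_X = Y_obs · Q(S₀ − S) = 0.2180 × 1971 = 429.6 kg VSS/d.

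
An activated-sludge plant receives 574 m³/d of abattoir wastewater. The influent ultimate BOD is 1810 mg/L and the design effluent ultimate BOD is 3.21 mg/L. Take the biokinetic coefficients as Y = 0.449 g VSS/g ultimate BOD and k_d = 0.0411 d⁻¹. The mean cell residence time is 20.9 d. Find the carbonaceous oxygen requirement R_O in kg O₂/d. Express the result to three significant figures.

R_O ≈ 681 kg O₂/d

Y_obs = Y / (1 + k_d θ_c) = 0.449 / (1 + 0.0411 × 20.9) = 0.449 / 1.859 = 0.2415.
ΔS = 1810 − 3.21 = 1807 mg/L, so the substrate removal rate is 574 × 1807/1000 = 1037 kg ultimate BOD/d.
Net sludge production P_X = 0.2415 × 1037 = 250.5 kg VSS/d.
Carbonaceous O₂ demand = substrate oxidised − cell-mass equivalent = 1037 − 1.42 × 250.5 = 681.4 kg O₂/d.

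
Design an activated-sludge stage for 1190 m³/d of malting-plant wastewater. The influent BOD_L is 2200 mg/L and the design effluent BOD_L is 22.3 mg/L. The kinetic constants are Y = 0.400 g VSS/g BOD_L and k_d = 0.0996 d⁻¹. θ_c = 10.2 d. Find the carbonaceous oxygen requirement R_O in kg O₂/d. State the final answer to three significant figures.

R_O ≈ 1860 kg O₂/d

The observed yield is Y_obs = Y/(1 + k_d·θ_c) = 0.400 / (1 + 0.0996 × 10.2) = 0.400 / 2.016 = 0.1984 g VSS per g BOD_L removed.
Mass of BOD_L removed per day: Q(S₀ − S) = 1190 × 2178 g/m³ = 2591 kg/d.
Net sludge production P_X = 0.1984 × 2591 = 514.2 kg VSS/d.
R_O = Q·(S₀ − S) − 1.42·P_X = 2591 − 1.42 × 514.2 = 1861 kg O₂/d.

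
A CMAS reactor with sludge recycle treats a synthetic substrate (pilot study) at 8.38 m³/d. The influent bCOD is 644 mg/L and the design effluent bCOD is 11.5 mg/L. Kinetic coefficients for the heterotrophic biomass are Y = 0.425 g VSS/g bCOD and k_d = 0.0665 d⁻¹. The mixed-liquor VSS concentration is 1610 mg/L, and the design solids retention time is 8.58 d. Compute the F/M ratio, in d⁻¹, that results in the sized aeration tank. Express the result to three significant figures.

Rearranging the biomass balance for a CMAS with decay, V = Y·Q·ΔS·θ_c / [X·(1+k_d θ_c)] = 0.425 × 8.38 × (644 − 11.5) × 8.58 / [1610 × (1 + 0.0665 × 8.58)] = 1.93×10^4 / 2529 = 7.644 m³.
Food-to-microorganism ratio F/M = Q S₀ / (V X) = 8.38 × 644 / (7.644 × 1610) = 0.4385 d⁻¹.

F/M ≈ 0.439 d⁻¹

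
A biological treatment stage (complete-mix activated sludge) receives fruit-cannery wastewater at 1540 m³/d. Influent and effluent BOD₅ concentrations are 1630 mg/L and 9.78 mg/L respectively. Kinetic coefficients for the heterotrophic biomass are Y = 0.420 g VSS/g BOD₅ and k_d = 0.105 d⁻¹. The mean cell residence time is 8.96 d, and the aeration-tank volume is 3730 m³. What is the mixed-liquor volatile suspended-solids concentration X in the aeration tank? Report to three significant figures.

Solving the biomass balance for X: X = Y Q (S₀−S) θ_c / [V (1+k_d θ_c)] = 0.420 × 1540 × (1630 − 9.78) × 8.96 / [3730 × (1 + 0.105 × 8.96)] = 1297 mg/L.

X ≈ 1300 mg/L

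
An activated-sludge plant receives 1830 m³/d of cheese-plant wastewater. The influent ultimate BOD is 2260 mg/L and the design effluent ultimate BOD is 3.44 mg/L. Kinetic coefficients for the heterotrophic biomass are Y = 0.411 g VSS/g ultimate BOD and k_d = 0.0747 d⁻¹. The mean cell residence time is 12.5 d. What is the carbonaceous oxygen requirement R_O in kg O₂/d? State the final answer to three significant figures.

R_O ≈ 2880 kg O₂/d

The observed yield is Y_obs = Y/(1 + k_d·θ_c) = 0.411 / (1 + 0.0747 × 12.5) = 0.411 / 1.934 = 0.2125 g VSS per g ultimate BOD removed.
Mass of ultimate BOD removed per day: Q(S₀ − S) = 1830 × 2257 g/m³ = 4130 kg/d.
Biomass synthesised: P_X = Y_obs × 4130 = 877.7 kg VSS/d.
R_O = Q·ΔS − 1.42 P_X = 4130 − 1246 = 2883 kg O₂/d.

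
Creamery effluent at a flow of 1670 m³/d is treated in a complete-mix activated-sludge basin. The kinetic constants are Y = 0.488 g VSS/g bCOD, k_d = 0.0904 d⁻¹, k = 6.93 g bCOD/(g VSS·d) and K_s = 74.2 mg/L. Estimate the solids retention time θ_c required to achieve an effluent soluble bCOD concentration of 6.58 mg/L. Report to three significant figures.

At the target effluent, Y k S/(K_s+S) = 0.488×6.93×6.58/80.78 = 0.2755 d⁻¹.
Then 1/θ_c = μ − k_d = 0.2755 − 0.0904 = 0.1851 d⁻¹, giving θ_c = 5.403 d.

θ_c ≈ 5.40 d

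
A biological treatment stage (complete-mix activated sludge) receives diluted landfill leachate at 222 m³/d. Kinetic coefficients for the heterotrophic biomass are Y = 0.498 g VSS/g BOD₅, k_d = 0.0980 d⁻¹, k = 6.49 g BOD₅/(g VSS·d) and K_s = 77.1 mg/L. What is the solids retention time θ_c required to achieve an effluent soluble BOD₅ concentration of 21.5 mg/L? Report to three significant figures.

At the target effluent, Y k S/(K_s+S) = 0.498×6.49×21.5/98.60 = 0.7048 d⁻¹.
Then 1/θ_c = μ − k_d = 0.7048 − 0.0980 = 0.6068 d⁻¹, giving θ_c = 1.648 d.

θ_c ≈ 1.65 d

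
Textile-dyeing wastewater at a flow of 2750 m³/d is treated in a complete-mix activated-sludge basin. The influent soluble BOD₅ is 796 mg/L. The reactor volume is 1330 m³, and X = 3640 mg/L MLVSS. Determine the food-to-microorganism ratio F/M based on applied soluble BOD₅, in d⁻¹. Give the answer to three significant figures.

F/M ≈ 0.452 d⁻¹

F/M = applied load / biomass = Q·S₀/(V·X) = 2750 × 796 / (1330 × 3640) = 0.4522 d⁻¹.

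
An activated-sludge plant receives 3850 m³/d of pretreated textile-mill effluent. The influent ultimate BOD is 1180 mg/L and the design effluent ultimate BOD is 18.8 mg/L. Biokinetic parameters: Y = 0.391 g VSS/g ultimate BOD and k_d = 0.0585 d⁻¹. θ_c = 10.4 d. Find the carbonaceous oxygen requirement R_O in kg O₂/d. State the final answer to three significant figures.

R_O ≈ 2930 kg O₂/d

The observed yield is Y_obs = Y/(1 + k_d·θ_c) = 0.391 / (1 + 0.0585 × 10.4) = 0.391 / 1.608 = 0.2431 g VSS per g ultimate BOD removed.
ΔS = 1180 − 18.8 = 1161 mg/L, so the substrate removal rate is 3850 × 1161/1000 = 4471 kg ultimate BOD/d.
Net sludge production P_X = 0.2431 × 4471 = 1087 kg VSS/d.
R_O = Q·ΔS − 1.42 P_X = 4471 − 1543 = 2927 kg O₂/d.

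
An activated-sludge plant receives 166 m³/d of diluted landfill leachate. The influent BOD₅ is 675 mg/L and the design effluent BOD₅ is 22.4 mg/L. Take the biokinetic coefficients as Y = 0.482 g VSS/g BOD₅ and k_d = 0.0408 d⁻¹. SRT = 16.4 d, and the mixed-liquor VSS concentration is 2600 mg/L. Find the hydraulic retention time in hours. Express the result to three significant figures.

τ ≈ 28.5 h

From the SRT design equation V = Y Q (S₀−S) θ_c / [X (1 + k_d θ_c)] = 0.482 × 166 × (675 − 22.4) × 16.4 / [2600 × (1 + 0.0408 × 16.4)] = 8.56×10^5 / 4340 = 197.3 m³.
HRT = V/Q = 197.3 m³ / 166 m³·d⁻¹ = 1.189 d × 24 = 28.53 h.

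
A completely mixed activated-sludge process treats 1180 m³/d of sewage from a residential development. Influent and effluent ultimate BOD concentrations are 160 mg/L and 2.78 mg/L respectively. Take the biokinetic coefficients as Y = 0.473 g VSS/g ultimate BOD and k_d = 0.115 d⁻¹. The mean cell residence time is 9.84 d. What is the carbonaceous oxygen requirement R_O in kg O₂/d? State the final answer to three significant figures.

Correct the yield for decay: Y_obs = Y/(1 + k_d θ_c) = 0.473 / (1 + 0.115 × 9.84) = 0.473 / 2.132 = 0.2219.
Q·(S₀ − S) = 1180 × (160 − 2.78) × 10⁻³ = 185.5 kg/d removed.
Net sludge production P_X = 0.2219 × 185.5 = 41.17 kg VSS/d.
Carbonaceous O₂ demand = substrate oxidised − cell-mass equivalent = 185.5 − 1.42 × 41.17 = 127.1 kg O₂/d.

R_O ≈ 127 kg O₂/d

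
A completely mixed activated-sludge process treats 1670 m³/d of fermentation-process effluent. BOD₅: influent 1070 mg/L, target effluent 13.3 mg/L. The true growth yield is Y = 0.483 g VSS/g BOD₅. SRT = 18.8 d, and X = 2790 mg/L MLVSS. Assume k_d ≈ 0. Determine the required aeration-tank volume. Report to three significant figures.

V·X = Y·Q·ΔS·θ_c gives V = 0.483 × 1670 × (1070 − 13.3) × 18.8 / 2790 = 5743 m³.

V ≈ 5740 m³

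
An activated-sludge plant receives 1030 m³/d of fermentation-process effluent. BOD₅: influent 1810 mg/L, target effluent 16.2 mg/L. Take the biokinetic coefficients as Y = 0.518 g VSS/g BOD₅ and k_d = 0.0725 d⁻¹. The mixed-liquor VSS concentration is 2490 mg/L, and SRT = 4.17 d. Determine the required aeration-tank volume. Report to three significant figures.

V ≈ 1230 m³

Steady-state biomass mass balance: V·X·(1 + k_d·θ_c) = Y·Q·(S₀ − S)·θ_c, so V = 0.518 × 1030 × (1810 − 16.2) × 4.17 / [2490 × (1 + 0.0725 × 4.17)] = 3.99×10^6 / 3243 = 1231 m³.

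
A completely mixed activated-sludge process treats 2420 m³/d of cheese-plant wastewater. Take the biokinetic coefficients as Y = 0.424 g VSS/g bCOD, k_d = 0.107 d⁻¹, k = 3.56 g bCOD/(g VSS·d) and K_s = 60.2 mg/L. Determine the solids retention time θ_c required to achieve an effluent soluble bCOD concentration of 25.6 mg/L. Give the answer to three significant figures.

θ_c ≈ 2.91 d

From 1/θ_c = Y·k·S/(K_s + S) − k_d: Y·k·S/(K_s+S) = 0.424 × 3.56 × 25.6 / (60.2 + 25.6) = 0.4504 d⁻¹.
1/θ_c = 0.4504 − 0.107 = 0.3434 d⁻¹, so θ_c = 2.912 d.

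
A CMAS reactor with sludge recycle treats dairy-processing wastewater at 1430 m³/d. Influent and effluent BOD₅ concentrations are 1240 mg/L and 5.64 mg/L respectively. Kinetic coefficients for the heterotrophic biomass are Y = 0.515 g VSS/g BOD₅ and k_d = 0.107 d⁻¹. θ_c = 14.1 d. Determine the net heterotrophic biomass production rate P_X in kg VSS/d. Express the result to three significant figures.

P_X ≈ 362 kg VSS/d

Correct the yield for decay: Y_obs = Y/(1 + k_d θ_c) = 0.515 / (1 + 0.107 × 14.1) = 0.515 / 2.509 = 0.2053.
Q·(S₀ − S) = 1430 × (1240 − 5.64) × 10⁻³ = 1765 kg/d removed.
Biomass produced: P_X = Y_obs·Q·ΔS = 0.2053 × 1765 ≈ 362.4 kg VSS/d.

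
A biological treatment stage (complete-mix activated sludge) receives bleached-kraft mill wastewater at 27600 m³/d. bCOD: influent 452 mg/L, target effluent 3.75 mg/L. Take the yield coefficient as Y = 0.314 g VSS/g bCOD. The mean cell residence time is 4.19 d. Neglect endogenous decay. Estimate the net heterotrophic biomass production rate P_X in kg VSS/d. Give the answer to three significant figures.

P_X ≈ 3880 kg VSS/d

No decay correction is needed, so Y_obs = Y = 0.314.
Substrate removed = Q·(S₀ − S) = 27600 m³/d × (452 − 3.75) g/m³ = 1.24×10^7 g/d = 12372 kg/d.
So the net sludge growth is P_X = 0.3140 × 12372 = 3885 kg VSS/d.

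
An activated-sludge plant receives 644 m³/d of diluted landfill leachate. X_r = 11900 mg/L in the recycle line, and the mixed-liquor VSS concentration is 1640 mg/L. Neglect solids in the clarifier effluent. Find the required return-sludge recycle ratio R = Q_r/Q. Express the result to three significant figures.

Solids balance on the clarifier gives (1+R)X = R·X_r, so R = X/(X_r − X) = 1640 / (11900 − 1640) = 0.1598.

R ≈ 0.160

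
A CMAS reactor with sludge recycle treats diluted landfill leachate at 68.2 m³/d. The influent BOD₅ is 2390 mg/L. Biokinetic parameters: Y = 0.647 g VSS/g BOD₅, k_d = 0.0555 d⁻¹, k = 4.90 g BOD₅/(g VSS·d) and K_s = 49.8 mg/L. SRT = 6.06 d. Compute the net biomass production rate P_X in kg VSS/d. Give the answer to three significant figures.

P_X ≈ 78.8 kg VSS/d

From the Monod/SRT balance for a CMAS, S = K_s·(1+k_d θ_c)/[θ_c·(Y k − k_d) − 1] = 49.8 × (1 + 0.0555 × 6.06) / [6.06 × (0.647 × 4.90 − 0.0555) − 1] = 66.55 / 17.88 = 3.723 mg/L.
Observed yield with endogenous decay: Y_obs = Y / (1 + k_d·θ_c) = 0.647 / (1 + 0.0555 × 6.06) = 0.647 / 1.336 = 0.4842 g VSS/g BOD₅.
Q·(S₀ − S) = 68.2 × (2390 − 3.72) × 10⁻³ = 162.7 kg/d removed.
Net biomass production P_X = Y_obs × Q·(S₀ − S) = 0.4842 × 162.7 = 78.79 kg VSS/d.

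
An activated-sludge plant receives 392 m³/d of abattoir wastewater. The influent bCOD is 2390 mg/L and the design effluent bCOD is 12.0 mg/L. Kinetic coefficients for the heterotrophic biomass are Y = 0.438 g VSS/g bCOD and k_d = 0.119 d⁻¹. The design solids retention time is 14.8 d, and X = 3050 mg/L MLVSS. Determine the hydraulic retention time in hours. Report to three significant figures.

Rearranging the biomass balance for a CMAS with decay, V = Y·Q·ΔS·θ_c / [X·(1+k_d θ_c)] = 0.438 × 392 × (2390 − 12.0) × 14.8 / [3050 × (1 + 0.119 × 14.8)] = 6.04×10^6 / 8422 = 717.5 m³.
HRT = V/Q = 717.5 m³ / 392 m³·d⁻¹ = 1.830 d × 24 = 43.93 h.

τ ≈ 43.9 h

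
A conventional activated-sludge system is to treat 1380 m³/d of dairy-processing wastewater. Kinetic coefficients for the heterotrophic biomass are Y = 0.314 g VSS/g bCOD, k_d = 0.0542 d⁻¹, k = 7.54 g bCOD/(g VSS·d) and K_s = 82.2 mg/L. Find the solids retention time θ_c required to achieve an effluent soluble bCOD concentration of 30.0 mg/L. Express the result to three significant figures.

θ_c ≈ 1.73 d

Specific growth rate at S = 30.0 mg/L: μ = YkS/(K_s+S) = 0.314·7.54·30.0/(82.2+30.0) = 0.6330 d⁻¹.
Then 1/θ_c = μ − k_d = 0.6330 − 0.0542 = 0.5788 d⁻¹, giving θ_c = 1.728 d.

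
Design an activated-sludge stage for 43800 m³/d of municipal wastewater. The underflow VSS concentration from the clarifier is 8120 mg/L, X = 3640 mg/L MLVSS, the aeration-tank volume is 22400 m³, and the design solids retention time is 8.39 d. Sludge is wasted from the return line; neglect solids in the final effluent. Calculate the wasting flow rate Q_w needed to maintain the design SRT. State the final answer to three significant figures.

Q_w ≈ 1200 m³/d

Q_w = (V·X)/(θ_c X_r) = 22400 × 3640 / (8.39 × 8120) = 1197 m³/d.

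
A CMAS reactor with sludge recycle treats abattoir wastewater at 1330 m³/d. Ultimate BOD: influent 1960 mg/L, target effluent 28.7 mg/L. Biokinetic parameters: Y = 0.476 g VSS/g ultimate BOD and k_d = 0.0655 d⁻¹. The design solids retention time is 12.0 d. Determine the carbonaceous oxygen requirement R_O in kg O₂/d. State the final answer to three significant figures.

R_O ≈ 1600 kg O₂/d

Y_obs = Y / (1 + k_d θ_c) = 0.476 / (1 + 0.0655 × 12.0) = 0.476 / 1.786 = 0.2665.
ΔS = 1960 − 28.7 = 1931 mg/L, so the substrate removal rate is 1330 × 1931/1000 = 2569 kg ultimate BOD/d.
Biomass synthesised: P_X = Y_obs × 2569 = 684.6 kg VSS/d.
Carbonaceous O₂ demand = substrate oxidised − cell-mass equivalent = 2569 − 1.42 × 684.6 = 1597 kg O₂/d.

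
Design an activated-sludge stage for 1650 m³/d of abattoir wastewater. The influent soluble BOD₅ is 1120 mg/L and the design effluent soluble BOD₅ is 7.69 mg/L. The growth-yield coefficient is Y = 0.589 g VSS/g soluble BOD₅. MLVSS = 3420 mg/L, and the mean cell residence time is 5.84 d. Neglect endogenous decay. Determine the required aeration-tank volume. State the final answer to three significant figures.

V ≈ 1850 m³

V·X = Y·Q·ΔS·θ_c gives V = 0.589 × 1650 × (1120 − 7.69) × 5.84 / 3420 = 1846 m³.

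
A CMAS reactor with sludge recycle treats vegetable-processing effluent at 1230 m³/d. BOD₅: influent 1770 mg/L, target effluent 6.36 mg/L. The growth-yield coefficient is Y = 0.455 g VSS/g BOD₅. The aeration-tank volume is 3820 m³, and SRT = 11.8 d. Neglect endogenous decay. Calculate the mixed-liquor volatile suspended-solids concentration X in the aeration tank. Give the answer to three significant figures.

Without decay, X = Y Q (S₀−S) θ_c / V = 0.455 × 1230 × (1770 − 6.36) × 11.8 / 3820 = 3049 mg/L.

X ≈ 3050 mg/L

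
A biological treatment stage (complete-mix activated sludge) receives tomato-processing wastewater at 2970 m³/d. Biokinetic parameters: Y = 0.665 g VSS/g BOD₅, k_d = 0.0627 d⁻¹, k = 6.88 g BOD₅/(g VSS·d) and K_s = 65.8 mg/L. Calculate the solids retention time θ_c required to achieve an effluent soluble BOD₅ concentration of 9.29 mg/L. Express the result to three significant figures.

From 1/θ_c = Y·k·S/(K_s + S) − k_d: Y·k·S/(K_s+S) = 0.665 × 6.88 × 9.29 / (65.8 + 9.29) = 0.5660 d⁻¹.
θ_c = 1/(μ − k_d) = 1/(0.5660 − 0.0627) = 1/0.5033 = 1.987 d.

θ_c ≈ 1.99 d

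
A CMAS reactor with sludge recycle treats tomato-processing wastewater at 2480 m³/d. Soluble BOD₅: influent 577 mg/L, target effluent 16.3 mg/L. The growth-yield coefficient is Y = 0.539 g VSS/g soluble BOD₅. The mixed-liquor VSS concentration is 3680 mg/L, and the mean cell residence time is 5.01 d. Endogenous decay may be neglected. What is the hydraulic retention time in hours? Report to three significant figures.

τ ≈ 9.87 h

Biomass mass balance (decay neglected): V·X = Y·Q·(S₀ − S)·θ_c, so V = 0.539 × 2480 × (577 − 16.3) × 5.01 / 3680 = 1020 m³.
τ = V/Q = 1020/2480 = 0.4114 d, or 9.875 h.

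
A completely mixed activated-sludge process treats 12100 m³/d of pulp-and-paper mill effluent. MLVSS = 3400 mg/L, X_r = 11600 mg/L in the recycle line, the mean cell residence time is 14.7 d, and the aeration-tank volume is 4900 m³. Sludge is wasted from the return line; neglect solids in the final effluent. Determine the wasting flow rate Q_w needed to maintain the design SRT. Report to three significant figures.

Q_w ≈ 97.7 m³/d

Wasting from the return line (neglecting effluent solids): Q_w = V·X / (θ_c·X_r) = 4900 × 3400 / (14.7 × 11600) = 97.70 m³/d.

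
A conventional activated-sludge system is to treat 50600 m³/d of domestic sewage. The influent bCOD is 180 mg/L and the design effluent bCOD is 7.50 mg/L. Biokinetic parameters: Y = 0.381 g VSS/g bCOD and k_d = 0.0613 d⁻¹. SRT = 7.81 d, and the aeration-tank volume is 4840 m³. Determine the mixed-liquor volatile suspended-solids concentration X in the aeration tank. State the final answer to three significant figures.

X = Y·Q·ΔS·θ_c / [V·(1 + k_d θ_c)] = 0.381 × 50600 × (180 − 7.50) × 7.81 / [4840 × (1 + 0.0613 × 7.81)] = 3629 mg/L.

X ≈ 3630 mg/L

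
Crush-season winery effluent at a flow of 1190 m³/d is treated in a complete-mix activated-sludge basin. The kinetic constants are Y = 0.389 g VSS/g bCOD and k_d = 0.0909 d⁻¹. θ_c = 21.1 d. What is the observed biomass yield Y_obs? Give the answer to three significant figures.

Correct the yield for decay: Y_obs = Y/(1 + k_d θ_c) = 0.389 / (1 + 0.0909 × 21.1) = 0.389 / 2.918 = 0.1333.

Y_obs ≈ 0.133 g VSS/g bCOD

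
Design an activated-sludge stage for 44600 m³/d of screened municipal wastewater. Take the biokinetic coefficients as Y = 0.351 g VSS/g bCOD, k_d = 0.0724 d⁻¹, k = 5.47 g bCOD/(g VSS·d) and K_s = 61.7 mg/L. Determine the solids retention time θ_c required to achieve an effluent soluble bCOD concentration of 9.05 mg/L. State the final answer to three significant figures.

Specific growth rate at S = 9.05 mg/L: μ = YkS/(K_s+S) = 0.351·5.47·9.05/(61.7+9.05) = 0.2456 d⁻¹.
1/θ_c = 0.2456 − 0.0724 = 0.1732 d⁻¹, so θ_c = 5.774 d.

θ_c ≈ 5.77 d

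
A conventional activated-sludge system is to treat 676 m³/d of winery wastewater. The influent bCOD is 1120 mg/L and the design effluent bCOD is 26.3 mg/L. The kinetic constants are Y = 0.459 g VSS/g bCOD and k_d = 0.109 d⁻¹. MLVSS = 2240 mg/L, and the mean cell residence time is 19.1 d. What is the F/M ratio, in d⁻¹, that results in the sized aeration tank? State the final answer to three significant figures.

From the SRT design equation V = Y Q (S₀−S) θ_c / [X (1 + k_d θ_c)] = 0.459 × 676 × (1120 − 26.3) × 19.1 / [2240 × (1 + 0.109 × 19.1)] = 6.48×10^6 / 6903 = 938.9 m³.
F/M = applied load / biomass = Q·S₀/(V·X) = 676 × 1120 / (938.9 × 2240) = 0.3600 d⁻¹.

F/M ≈ 0.360 d⁻¹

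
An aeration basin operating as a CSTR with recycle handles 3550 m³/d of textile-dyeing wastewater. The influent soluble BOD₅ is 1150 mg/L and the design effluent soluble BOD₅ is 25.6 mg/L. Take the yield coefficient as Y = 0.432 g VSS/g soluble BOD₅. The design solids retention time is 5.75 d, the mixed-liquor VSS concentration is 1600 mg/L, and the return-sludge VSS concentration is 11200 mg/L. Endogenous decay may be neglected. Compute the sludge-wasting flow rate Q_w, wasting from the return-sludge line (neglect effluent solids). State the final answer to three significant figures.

Q_w ≈ 154 m³/d

V·X = Y·Q·ΔS·θ_c gives V = 0.432 × 3550 × (1150 − 25.6) × 5.75 / 1600 = 6197 m³.
θ_c = V·X/(Q_w·X_r) when wasting from the recycle, so Q_w = V·X/(θ_c·X_r) = 6197 × 1600 / (5.75 × 11200) = 154.0 m³/d.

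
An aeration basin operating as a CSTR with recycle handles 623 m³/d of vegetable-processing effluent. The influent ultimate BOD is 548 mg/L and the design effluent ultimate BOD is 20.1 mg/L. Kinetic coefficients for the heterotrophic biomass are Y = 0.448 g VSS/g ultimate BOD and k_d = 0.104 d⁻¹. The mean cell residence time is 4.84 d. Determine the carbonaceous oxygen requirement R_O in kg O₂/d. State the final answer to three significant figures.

The observed yield is Y_obs = Y/(1 + k_d·θ_c) = 0.448 / (1 + 0.104 × 4.84) = 0.448 / 1.503 = 0.2980 g VSS per g ultimate BOD removed.
ΔS = 548 − 20.1 = 527.9 mg/L, so the substrate removal rate is 623 × 527.9/1000 = 328.9 kg ultimate BOD/d.
P_X = Y_obs·Q·(S₀ − S) = 0.2980 × 328.9 = 98.01 kg VSS/d.
Carbonaceous O₂ demand = substrate oxidised − cell-mass equivalent = 328.9 − 1.42 × 98.01 = 189.7 kg O₂/d.

R_O ≈ 190 kg O₂/d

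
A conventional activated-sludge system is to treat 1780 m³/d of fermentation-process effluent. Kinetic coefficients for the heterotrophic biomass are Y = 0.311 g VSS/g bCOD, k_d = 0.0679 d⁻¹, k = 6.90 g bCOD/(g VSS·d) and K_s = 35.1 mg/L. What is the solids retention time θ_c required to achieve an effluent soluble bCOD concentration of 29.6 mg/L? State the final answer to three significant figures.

At the target effluent, Y k S/(K_s+S) = 0.311×6.90×29.6/64.70 = 0.9817 d⁻¹.
θ_c = 1/(μ − k_d) = 1/(0.9817 − 0.0679) = 1/0.9138 = 1.094 d.

θ_c ≈ 1.09 d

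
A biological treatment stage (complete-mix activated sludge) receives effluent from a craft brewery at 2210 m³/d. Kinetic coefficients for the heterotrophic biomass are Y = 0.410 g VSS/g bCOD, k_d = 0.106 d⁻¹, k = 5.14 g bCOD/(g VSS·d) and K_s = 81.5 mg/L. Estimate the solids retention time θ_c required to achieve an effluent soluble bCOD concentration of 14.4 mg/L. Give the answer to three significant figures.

Specific growth rate at S = 14.4 mg/L: μ = YkS/(K_s+S) = 0.410·5.14·14.4/(81.5+14.4) = 0.3164 d⁻¹.
Then 1/θ_c = μ − k_d = 0.3164 − 0.106 = 0.2104 d⁻¹, giving θ_c = 4.752 d.

θ_c ≈ 4.75 d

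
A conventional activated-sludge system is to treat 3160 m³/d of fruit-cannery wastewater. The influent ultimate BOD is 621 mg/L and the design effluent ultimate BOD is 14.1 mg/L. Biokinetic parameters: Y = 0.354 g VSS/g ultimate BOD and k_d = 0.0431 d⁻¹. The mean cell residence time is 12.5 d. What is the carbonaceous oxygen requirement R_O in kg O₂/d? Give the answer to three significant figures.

R_O ≈ 1290 kg O₂/d

The observed yield is Y_obs = Y/(1 + k_d·θ_c) = 0.354 / (1 + 0.0431 × 12.5) = 0.354 / 1.539 = 0.2301 g VSS per g ultimate BOD removed.
Mass of ultimate BOD removed per day: Q(S₀ − S) = 3160 × 606.9 g/m³ = 1918 kg/d.
Biomass synthesised: P_X = Y_obs × 1918 = 441.2 kg VSS/d.
R_O = Q·(S₀ − S) − 1.42·P_X = 1918 − 1.42 × 441.2 = 1291 kg O₂/d.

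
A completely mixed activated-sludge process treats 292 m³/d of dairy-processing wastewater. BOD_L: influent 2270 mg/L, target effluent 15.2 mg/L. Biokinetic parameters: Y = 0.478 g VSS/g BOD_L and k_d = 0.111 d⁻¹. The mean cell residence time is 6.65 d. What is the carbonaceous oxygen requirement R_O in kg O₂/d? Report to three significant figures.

Observed yield with endogenous decay: Y_obs = Y / (1 + k_d·θ_c) = 0.478 / (1 + 0.111 × 6.65) = 0.478 / 1.738 = 0.2750 g VSS/g BOD_L.
Mass of BOD_L removed per day: Q(S₀ − S) = 292 × 2255 g/m³ = 658.4 kg/d.
P_X = Y_obs·Q·(S₀ − S) = 0.2750 × 658.4 = 181.1 kg VSS/d.
R_O = Q·(S₀ − S) − 1.42·P_X = 658.4 − 1.42 × 181.1 = 401.3 kg O₂/d.

R_O ≈ 401 kg O₂/d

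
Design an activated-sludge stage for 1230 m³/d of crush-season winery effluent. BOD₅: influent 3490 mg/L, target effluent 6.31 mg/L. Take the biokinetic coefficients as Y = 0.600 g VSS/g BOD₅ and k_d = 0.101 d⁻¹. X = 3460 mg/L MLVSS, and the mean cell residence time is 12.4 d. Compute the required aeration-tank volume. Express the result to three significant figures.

V ≈ 4090 m³

Rearranging the biomass balance for a CMAS with decay, V = Y·Q·ΔS·θ_c / [X·(1+k_d θ_c)] = 0.600 × 1230 × (3490 − 6.31) × 12.4 / [3460 × (1 + 0.101 × 12.4)] = 3.19×10^7 / 7793 = 4091 m³.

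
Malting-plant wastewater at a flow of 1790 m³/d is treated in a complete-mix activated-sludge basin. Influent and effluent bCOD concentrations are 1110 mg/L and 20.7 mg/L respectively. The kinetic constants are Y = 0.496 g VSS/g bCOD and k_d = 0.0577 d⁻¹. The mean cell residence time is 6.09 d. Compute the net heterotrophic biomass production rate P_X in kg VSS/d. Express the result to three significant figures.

P_X ≈ 716 kg VSS/d

Correct the yield for decay: Y_obs = Y/(1 + k_d θ_c) = 0.496 / (1 + 0.0577 × 6.09) = 0.496 / 1.351 = 0.3670.
Substrate removed = Q·(S₀ − S) = 1790 m³/d × (1110 − 20.7) g/m³ = 1.95×10^6 g/d = 1950 kg/d.
Biomass produced: P_X = Y_obs·Q·ΔS = 0.3670 × 1950 ≈ 715.6 kg VSS/d.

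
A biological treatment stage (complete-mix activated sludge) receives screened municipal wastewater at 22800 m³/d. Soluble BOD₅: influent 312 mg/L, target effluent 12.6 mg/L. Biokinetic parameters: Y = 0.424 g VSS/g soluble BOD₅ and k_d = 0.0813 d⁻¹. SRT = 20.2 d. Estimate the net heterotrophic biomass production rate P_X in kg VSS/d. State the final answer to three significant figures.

P_X ≈ 1100 kg VSS/d

The observed yield is Y_obs = Y/(1 + k_d·θ_c) = 0.424 / (1 + 0.0813 × 20.2) = 0.424 / 2.642 = 0.1605 g VSS per g soluble BOD₅ removed.
Substrate removed = Q·(S₀ − S) = 22800 m³/d × (312 − 12.6) g/m³ = 6.83×10^6 g/d = 6826 kg/d.
Biomass produced: P_X = Y_obs·Q·ΔS = 0.1605 × 6826 ≈ 1095 kg VSS/d.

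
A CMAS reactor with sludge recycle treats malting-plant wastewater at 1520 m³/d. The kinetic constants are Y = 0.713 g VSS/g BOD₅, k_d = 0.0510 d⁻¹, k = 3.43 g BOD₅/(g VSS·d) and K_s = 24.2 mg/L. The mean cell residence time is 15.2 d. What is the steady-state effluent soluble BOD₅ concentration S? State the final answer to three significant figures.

S ≈ 1.21 mg/L

Effluent substrate depends only on kinetics and SRT: S = K_s(1 + k_d θ_c) / [θ_c(Yk − k_d) − 1] = 24.2 × (1 + 0.0510 × 15.2) / [15.2 × (0.713 × 3.43 − 0.0510) − 1] = 42.96 / 35.40 = 1.214 mg/L.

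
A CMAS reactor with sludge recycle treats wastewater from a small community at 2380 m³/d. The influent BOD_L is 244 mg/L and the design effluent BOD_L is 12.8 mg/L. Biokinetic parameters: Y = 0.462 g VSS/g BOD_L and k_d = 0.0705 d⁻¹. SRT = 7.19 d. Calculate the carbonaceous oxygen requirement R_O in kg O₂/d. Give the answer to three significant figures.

Observed yield with endogenous decay: Y_obs = Y / (1 + k_d·θ_c) = 0.462 / (1 + 0.0705 × 7.19) = 0.462 / 1.507 = 0.3066 g VSS/g BOD_L.
Substrate removed = Q·(S₀ − S) = 2380 m³/d × (244 − 12.8) g/m³ = 5.5×10^5 g/d = 550.3 kg/d.
P_X = Y_obs·Q·(S₀ − S) = 0.3066 × 550.3 = 168.7 kg VSS/d.
Carbonaceous O₂ demand = substrate oxidised − cell-mass equivalent = 550.3 − 1.42 × 168.7 = 310.7 kg O₂/d.

R_O ≈ 311 kg O₂/d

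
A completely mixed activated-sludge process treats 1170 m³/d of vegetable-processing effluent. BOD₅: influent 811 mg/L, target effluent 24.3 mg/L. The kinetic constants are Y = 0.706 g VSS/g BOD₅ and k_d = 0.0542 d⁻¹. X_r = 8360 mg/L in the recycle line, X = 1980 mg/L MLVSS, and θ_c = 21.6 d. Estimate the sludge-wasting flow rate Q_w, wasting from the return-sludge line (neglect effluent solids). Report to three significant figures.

Q_w ≈ 35.8 m³/d

Steady-state biomass mass balance: V·X·(1 + k_d·θ_c) = Y·Q·(S₀ − S)·θ_c, so V = 0.706 × 1170 × (811 − 24.3) × 21.6 / [1980 × (1 + 0.0542 × 21.6)] = 1.4×10^7 / 4298 = 3266 m³.
Wasting from the return line (neglecting effluent solids): Q_w = V·X / (θ_c·X_r) = 3266 × 1980 / (21.6 × 8360) = 35.81 m³/d.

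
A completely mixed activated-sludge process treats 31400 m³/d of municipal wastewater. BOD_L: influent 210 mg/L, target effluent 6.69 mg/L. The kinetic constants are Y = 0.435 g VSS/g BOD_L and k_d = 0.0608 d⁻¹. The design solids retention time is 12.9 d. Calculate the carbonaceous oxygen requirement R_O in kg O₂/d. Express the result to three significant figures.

The observed yield is Y_obs = Y/(1 + k_d·θ_c) = 0.435 / (1 + 0.0608 × 12.9) = 0.435 / 1.784 = 0.2438 g VSS per g BOD_L removed.
Substrate removed = Q·(S₀ − S) = 31400 m³/d × (210 − 6.69) g/m³ = 6.38×10^6 g/d = 6384 kg/d.
Biomass synthesised: P_X = Y_obs × 6384 = 1556 kg VSS/d.
R_O = Q·(S₀ − S) − 1.42·P_X = 6384 − 1.42 × 1556 = 4174 kg O₂/d.

R_O ≈ 4170 kg O₂/d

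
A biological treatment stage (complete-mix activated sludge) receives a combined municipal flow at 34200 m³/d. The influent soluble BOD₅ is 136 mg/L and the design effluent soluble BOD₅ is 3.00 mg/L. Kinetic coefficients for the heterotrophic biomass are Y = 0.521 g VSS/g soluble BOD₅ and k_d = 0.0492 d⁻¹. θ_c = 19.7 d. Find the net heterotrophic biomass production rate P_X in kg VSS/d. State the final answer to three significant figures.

Correct the yield for decay: Y_obs = Y/(1 + k_d θ_c) = 0.521 / (1 + 0.0492 × 19.7) = 0.521 / 1.969 = 0.2646.
Substrate removed = Q·(S₀ − S) = 34200 m³/d × (136 − 3.00) g/m³ = 4.55×10^6 g/d = 4549 kg/d.
P_X = Y_obs · Q(S₀ − S) = 0.2646 × 4549 = 1203 kg VSS/d.

P_X ≈ 1200 kg VSS/d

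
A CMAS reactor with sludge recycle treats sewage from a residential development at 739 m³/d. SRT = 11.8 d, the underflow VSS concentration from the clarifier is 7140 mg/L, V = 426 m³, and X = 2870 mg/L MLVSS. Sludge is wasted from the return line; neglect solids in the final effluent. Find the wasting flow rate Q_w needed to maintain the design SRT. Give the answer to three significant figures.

Wasting from the return line (neglecting effluent solids): Q_w = V·X / (θ_c·X_r) = 426.0 × 2870 / (11.8 × 7140) = 14.51 m³/d.

Q_w ≈ 14.5 m³/d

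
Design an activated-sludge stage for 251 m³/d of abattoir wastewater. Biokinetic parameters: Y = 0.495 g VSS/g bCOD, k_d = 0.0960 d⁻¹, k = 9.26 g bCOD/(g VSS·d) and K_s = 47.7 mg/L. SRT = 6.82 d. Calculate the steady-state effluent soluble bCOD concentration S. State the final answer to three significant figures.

From the Monod/SRT balance for a CMAS, S = K_s·(1+k_d θ_c)/[θ_c·(Y k − k_d) − 1] = 47.7 × (1 + 0.0960 × 6.82) / [6.82 × (0.495 × 9.26 − 0.0960) − 1] = 78.93 / 29.61 = 2.666 mg/L.

S ≈ 2.67 mg/L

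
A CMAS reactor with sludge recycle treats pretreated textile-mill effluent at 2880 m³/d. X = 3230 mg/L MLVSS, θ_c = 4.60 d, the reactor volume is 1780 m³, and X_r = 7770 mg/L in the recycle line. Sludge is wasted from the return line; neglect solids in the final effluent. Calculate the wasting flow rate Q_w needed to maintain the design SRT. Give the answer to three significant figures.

Q_w ≈ 161 m³/d

θ_c = V·X/(Q_w·X_r) when wasting from the recycle, so Q_w = V·X/(θ_c·X_r) = 1780 × 3230 / (4.60 × 7770) = 160.9 m³/d.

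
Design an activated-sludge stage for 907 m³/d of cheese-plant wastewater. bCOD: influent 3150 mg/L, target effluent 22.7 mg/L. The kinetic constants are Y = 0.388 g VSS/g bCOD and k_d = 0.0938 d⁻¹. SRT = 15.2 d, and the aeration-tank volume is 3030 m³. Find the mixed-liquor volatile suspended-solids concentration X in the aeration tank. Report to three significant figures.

X ≈ 2280 mg/L

X = Y·Q·ΔS·θ_c / [V·(1 + k_d θ_c)] = 0.388 × 907 × (3150 − 22.7) × 15.2 / [3030 × (1 + 0.0938 × 15.2)] = 2276 mg/L.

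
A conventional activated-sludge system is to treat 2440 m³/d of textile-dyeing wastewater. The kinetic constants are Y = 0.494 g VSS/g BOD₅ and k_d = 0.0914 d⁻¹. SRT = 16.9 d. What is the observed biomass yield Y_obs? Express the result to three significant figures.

Correct the yield for decay: Y_obs = Y/(1 + k_d θ_c) = 0.494 / (1 + 0.0914 × 16.9) = 0.494 / 2.545 = 0.1941.

Y_obs ≈ 0.194 g VSS/g BOD₅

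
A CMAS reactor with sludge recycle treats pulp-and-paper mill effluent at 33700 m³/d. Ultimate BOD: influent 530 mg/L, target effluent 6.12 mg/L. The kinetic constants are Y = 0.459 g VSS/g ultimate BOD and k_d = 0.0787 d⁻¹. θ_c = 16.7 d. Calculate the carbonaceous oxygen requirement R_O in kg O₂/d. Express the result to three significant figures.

R_O ≈ 12700 kg O₂/d

The observed yield is Y_obs = Y/(1 + k_d·θ_c) = 0.459 / (1 + 0.0787 × 16.7) = 0.459 / 2.314 = 0.1983 g VSS per g ultimate BOD removed.
Substrate removed = Q·(S₀ − S) = 33700 m³/d × (530 − 6.12) g/m³ = 1.77×10^7 g/d = 17655 kg/d.
Biomass synthesised: P_X = Y_obs × 17655 = 3502 kg VSS/d.
Carbonaceous O₂ demand = substrate oxidised − cell-mass equivalent = 17655 − 1.42 × 3502 = 12683 kg O₂/d.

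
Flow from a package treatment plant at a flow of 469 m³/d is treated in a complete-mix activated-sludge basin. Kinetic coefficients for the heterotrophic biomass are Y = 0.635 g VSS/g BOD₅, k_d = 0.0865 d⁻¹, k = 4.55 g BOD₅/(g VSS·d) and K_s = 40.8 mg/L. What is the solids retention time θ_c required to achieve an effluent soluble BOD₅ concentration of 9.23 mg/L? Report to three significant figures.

θ_c ≈ 2.24 d

From 1/θ_c = Y·k·S/(K_s + S) − k_d: Y·k·S/(K_s+S) = 0.635 × 4.55 × 9.23 / (40.8 + 9.23) = 0.5330 d⁻¹.
θ_c = 1/(μ − k_d) = 1/(0.5330 − 0.0865) = 1/0.4465 = 2.239 d.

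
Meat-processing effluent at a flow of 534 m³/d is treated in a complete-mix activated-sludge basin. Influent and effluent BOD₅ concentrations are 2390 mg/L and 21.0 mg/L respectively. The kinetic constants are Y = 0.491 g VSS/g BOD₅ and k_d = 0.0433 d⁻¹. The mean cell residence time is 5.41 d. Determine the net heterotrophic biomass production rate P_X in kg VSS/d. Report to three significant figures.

The observed yield is Y_obs = Y/(1 + k_d·θ_c) = 0.491 / (1 + 0.0433 × 5.41) = 0.491 / 1.234 = 0.3978 g VSS per g BOD₅ removed.
Mass of BOD₅ removed per day: Q(S₀ − S) = 534 × 2369 g/m³ = 1265 kg/d.
Net biomass production P_X = Y_obs × Q·(S₀ − S) = 0.3978 × 1265 = 503.2 kg VSS/d.

P_X ≈ 503 kg VSS/d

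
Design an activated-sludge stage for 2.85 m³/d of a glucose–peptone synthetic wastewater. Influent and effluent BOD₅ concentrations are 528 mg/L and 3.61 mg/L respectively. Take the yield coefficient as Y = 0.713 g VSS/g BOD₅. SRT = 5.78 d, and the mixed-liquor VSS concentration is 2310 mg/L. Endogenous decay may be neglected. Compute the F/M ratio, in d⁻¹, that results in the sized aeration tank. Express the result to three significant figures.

V·X = Y·Q·ΔS·θ_c gives V = 0.713 × 2.85 × (528 − 3.61) × 5.78 / 2310 = 2.666 m³.
Food-to-microorganism ratio F/M = Q S₀ / (V X) = 2.85 × 528 / (2.666 × 2310) = 0.2443 d⁻¹.

F/M ≈ 0.244 d⁻¹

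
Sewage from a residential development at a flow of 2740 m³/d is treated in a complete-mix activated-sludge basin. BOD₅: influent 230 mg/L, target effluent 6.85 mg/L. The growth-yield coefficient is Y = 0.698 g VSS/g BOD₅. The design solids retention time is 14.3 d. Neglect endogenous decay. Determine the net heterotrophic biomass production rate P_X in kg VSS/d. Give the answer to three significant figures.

Since k_d ≈ 0, Y_obs = Y = 0.698 g VSS/g BOD₅.
Substrate removed = Q·(S₀ − S) = 2740 m³/d × (230 − 6.85) g/m³ = 6.11×10^5 g/d = 611.4 kg/d.
Net biomass production P_X = Y_obs × Q·(S₀ − S) = 0.6980 × 611.4 = 426.8 kg VSS/d.

P_X ≈ 427 kg VSS/d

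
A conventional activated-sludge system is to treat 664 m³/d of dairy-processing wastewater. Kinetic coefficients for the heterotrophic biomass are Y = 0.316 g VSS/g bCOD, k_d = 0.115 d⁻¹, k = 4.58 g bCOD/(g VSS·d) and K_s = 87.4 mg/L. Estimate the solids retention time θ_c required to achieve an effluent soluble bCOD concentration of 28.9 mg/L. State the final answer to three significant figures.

Specific growth rate at S = 28.9 mg/L: μ = YkS/(K_s+S) = 0.316·4.58·28.9/(87.4+28.9) = 0.3596 d⁻¹.
Then 1/θ_c = μ − k_d = 0.3596 − 0.115 = 0.2446 d⁻¹, giving θ_c = 4.088 d.

θ_c ≈ 4.09 d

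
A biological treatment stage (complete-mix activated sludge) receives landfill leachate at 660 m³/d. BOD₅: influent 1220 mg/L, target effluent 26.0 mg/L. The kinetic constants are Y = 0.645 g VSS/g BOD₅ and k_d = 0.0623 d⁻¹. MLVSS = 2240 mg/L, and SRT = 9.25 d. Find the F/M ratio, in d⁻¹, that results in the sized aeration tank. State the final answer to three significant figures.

F/M ≈ 0.270 d⁻¹

From the SRT design equation V = Y Q (S₀−S) θ_c / [X (1 + k_d θ_c)] = 0.645 × 660 × (1220 − 26.0) × 9.25 / [2240 × (1 + 0.0623 × 9.25)] = 4.7×10^6 / 3531 = 1332 m³.
Food-to-microorganism ratio F/M = Q S₀ / (V X) = 660 × 1220 / (1332 × 2240) = 0.2700 d⁻¹.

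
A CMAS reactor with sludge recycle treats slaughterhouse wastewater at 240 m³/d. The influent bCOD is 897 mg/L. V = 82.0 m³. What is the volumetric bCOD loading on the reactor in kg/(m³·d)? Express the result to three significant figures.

L_v ≈ 2.63 kg bCOD/(m³·d)

Volumetric loading L_v = Q·S₀ / V = 240 × 897 g/m³ / 82.00 m³ = 2625 g/(m³·d) = 2.625 kg bCOD/(m³·d).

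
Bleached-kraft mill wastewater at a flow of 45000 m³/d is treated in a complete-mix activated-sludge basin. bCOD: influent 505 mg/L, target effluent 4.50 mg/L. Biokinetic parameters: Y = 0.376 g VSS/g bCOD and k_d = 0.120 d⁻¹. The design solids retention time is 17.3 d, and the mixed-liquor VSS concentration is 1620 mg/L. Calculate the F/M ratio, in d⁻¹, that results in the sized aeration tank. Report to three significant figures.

F/M ≈ 0.477 d⁻¹

Rearranging the biomass balance for a CMAS with decay, V = Y·Q·ΔS·θ_c / [X·(1+k_d θ_c)] = 0.376 × 45000 × (505 − 4.50) × 17.3 / [1620 × (1 + 0.120 × 17.3)] = 1.47×10^8 / 4983 = 29400 m³.
F/M = applied load / biomass = Q·S₀/(V·X) = 45000 × 505 / (29400 × 1620) = 0.4771 d⁻¹.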